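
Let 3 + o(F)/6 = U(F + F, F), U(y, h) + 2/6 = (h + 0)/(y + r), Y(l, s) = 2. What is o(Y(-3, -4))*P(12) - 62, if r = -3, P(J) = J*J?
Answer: -1214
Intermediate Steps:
P(J) = J**2
U(y, h) = -1/3 + h/(-3 + y) (U(y, h) = -1/3 + (h + 0)/(y - 3) = -1/3 + h/(-3 + y))
o(F) = -18 + 6*(1 + F/3)/(-3 + 2*F) (o(F) = -18 + 6*((1 + F - (F + F)/3)/(-3 + (F + F))) = -18 + 6*((1 + F - 2*F/3)/(-3 + 2*F)) = -18 + 6*((1 + F/3)/(-3 + 2*F)) = -18 + 6*(1 + F/3)/(-3 + 2*F))
o(Y(-3, -4))*P(12) - 62 = (2*(30 - 17*2)/(-3 + 2*2))*12**2 - 62 = (2*(30 - 34)/(-3 + 4))*144 - 62 = (2*(-4)/1)*144 - 62 = (2*1*(-4))*144 - 62 = -8*144 - 62 = -1152 - 62 = -1214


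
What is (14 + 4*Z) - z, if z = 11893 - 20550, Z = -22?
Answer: 8583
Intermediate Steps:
z = -8657
(14 + 4*Z) - z = (14 + 4*(-22)) - 1*(-8657) = (14 - 88) + 8657 = -74 + 8657 = 8583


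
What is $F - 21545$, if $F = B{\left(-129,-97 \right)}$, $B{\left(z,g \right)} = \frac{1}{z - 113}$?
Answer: $- \frac{5213891}{242} \approx -21545.0$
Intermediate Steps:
$B{\left(z,g \right)} = \frac{1}{-113 + z}$
$F = - \frac{1}{242}$ ($F = \frac{1}{-113 - 129} = \frac{1}{-242} = - \frac{1}{242} \approx -0.0041322$)
$F - 21545 = - \frac{1}{242} - 21545 = - \frac{5213891}{242}$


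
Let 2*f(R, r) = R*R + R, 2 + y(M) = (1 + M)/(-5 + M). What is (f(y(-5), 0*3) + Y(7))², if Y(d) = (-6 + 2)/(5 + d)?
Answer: 121/5625 ≈ 0.021511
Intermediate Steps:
y(M) = -2 + (1 + M)/(-5 + M)
f(R, r) = R/2 + R²/2 (f(R, r) = (R*R + R)/2 = (R² + R)/2 = (R + R²)/2 = R/2 + R²/2)
Y(d) = -4/(5 + d)
(f(y(-5), 0*3) + Y(7))² = (((11 - 1*(-5))/(-5 - 5))*(1 + (11 - 1*(-5))/(-5 - 5))/2 - 4/(5 + 7))² = (((11 + 5)/(-10))*(1 + (11 + 5)/(-10))/2 - 4/12)² = ((-⅒*16)*(1 - ⅒*16)/2 - 4*1/12)² = ((½)*(-8/5)*(1 - 8/5) - ⅓)² = ((½)*(-8/5)*(-⅗) - ⅓)² = (12/25 - ⅓)² = (11/75)² = 121/5625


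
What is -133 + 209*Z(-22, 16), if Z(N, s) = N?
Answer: -4731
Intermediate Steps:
-133 + 209*Z(-22, 16) = -133 + 209*(-22) = -133 - 4598 = -4731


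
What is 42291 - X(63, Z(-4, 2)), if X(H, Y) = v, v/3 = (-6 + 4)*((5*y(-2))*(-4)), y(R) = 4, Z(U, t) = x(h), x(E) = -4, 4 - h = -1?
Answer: 41811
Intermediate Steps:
h = 5 (h = 4 - 1*(-1) = 4 + 1 = 5)
Z(U, t) = -4
v = 480 (v = 3*((-6 + 4)*((5*4)*(-4))) = 3*(-40*(-4)) = 3*(-2*(-80)) = 3*160 = 480)
X(H, Y) = 480
42291 - X(63, Z(-4, 2)) = 42291 - 1*480 = 42291 - 480 = 41811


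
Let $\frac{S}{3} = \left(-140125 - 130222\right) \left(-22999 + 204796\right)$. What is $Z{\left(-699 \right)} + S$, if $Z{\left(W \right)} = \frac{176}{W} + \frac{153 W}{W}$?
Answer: $- \frac{103063929546452}{699} \approx -1.4744 \cdot 10^{11}$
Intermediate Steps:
$S = -147444820677$ ($S = 3 \left(-140125 - 130222\right) \left(-22999 + 204796\right) = 3 \left(\left(-270347\right) 181797\right) = 3 \left(-49148273559\right) = -147444820677$)
$Z{\left(W \right)} = 153 + \frac{176}{W}$ ($Z{\left(W \right)} = \frac{176}{W} + 153 = 153 + \frac{176}{W}$)
$Z{\left(-699 \right)} + S = \left(153 + \frac{176}{-699}\right) - 147444820677 = \left(153 + 176 \left(- \frac{1}{699}\right)\right) - 147444820677 = \left(153 - \frac{176}{699}\right) - 147444820677 = \frac{106771}{699} - 147444820677 = - \frac{103063929546452}{699}$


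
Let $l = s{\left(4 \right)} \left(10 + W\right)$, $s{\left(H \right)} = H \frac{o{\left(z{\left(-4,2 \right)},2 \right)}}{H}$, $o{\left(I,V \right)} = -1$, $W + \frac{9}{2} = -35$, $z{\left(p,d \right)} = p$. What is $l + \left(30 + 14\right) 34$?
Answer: $\frac{3051}{2} \approx 1525.5$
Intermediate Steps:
$W = - \frac{79}{2}$ ($W = - \frac{9}{2} - 35 = - \frac{79}{2} \approx -39.5$)
$s{\left(H \right)} = -1$ ($s{\left(H \right)} = H \left(- \frac{1}{H}\right) = -1$)
$l = \frac{59}{2}$ ($l = - (10 - \frac{79}{2}) = \left(-1\right) \left(- \frac{59}{2}\right) = \frac{59}{2} \approx 29.5$)
$l + \left(30 + 14\right) 34 = \frac{59}{2} + \left(30 + 14\right) 34 = \frac{59}{2} + 44 \cdot 34 = \frac{59}{2} + 1496 = \frac{3051}{2}$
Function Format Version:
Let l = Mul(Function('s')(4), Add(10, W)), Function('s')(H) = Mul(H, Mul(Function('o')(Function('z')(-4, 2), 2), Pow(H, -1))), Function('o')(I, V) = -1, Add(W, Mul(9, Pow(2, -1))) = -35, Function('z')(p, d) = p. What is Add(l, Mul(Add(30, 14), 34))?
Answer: Rational(3051, 2) ≈ 1525.5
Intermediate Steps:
W = Rational(-79, 2) (W = Add(Rational(-9, 2), -35) = Rational(-79, 2) ≈ -39.500)
Function('s')(H) = -1 (Function('s')(H) = Mul(H, Mul(-1, Pow(H, -1))) = -1)
l = Rational(59, 2) (l = Mul(-1, Add(10, Rational(-79, 2))) = Mul(-1, Rational(-59, 2)) = Rational(59, 2) ≈ 29.500)
Add(l, Mul(Add(30, 14), 34)) = Add(Rational(59, 2), Mul(Add(30, 14), 34)) = Add(Rational(59, 2), Mul(44, 34)) = Add(Rational(59, 2), 1496) = Rational(3051, 2)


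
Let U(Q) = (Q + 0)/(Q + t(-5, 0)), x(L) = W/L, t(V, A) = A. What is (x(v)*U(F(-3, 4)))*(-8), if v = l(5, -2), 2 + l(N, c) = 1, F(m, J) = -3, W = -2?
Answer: -16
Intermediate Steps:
l(N, c) = -1 (l(N, c) = -2 + 1 = -1)
v = -1
x(L) = -2/L
U(Q) = 1 (U(Q) = (Q + 0)/(Q + 0) = Q/Q = 1)
(x(v)*U(F(-3, 4)))*(-8) = (-2/(-1)*1)*(-8) = (-2*(-1)*1)*(-8) = (2*1)*(-8) = 2*(-8) = -16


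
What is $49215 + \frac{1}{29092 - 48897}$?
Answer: $\frac{974703074}{19805} \approx 49215.0$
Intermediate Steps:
$49215 + \frac{1}{29092 - 48897} = 49215 + \frac{1}{-19805} = 49215 - \frac{1}{19805} = \frac{974703074}{19805}$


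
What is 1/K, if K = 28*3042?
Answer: 1/85176 ≈ 1.1740e-5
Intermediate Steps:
K = 85176
1/K = 1/85176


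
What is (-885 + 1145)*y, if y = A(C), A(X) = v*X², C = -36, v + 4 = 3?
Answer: -336960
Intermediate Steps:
v = -1 (v = -4 + 3 = -1)
A(X) = -X²
y = -1296 (y = -1*(-36)² = -1*1296 = -1296)
(-885 + 1145)*y = (-885 + 1145)*(-1296) = 260*(-1296) = -336960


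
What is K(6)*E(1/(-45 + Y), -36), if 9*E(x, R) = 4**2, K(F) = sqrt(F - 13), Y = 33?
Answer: 16*I*sqrt(7)/9 ≈ 4.7036*I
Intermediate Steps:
K(F) = sqrt(-13 + F)
E(x, R) = 16/9 (E(x, R) = (1/9)*4**2 = (1/9)*16 = 16/9)
K(6)*E(1/(-45 + Y), -36) = sqrt(-13 + 6)*(16/9) = sqrt(-7)*(16/9) = (I*sqrt(7))*(16/9) = 16*I*sqrt(7)/9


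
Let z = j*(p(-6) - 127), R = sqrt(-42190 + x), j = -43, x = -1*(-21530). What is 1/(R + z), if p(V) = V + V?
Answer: 5977/35745189 - 2*I*sqrt(5165)/35745189 ≈ 0.00016721 - 4.0211e-6*I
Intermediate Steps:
x = 21530
R = 2*I*sqrt(5165) (R = sqrt(-42190 + 21530) = sqrt(-20660) = 2*I*sqrt(5165) ≈ 143.74*I)
p(V) = 2*V
z = 5977 (z = -43*(2*(-6) - 127) = -43*(-12 - 127) = -43*(-139) = 5977)
1/(R + z) = 1/(2*I*sqrt(5165) + 5977) = 1/(5977 + 2*I*sqrt(5165))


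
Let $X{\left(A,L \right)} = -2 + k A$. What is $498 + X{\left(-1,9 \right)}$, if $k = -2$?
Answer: $498$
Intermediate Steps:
$X{\left(A,L \right)} = -2 - 2 A$
$498 + X{\left(-1,9 \right)} = 498 - 0 = 498 + \left(-2 + 2\right) = 498 + 0 = 498$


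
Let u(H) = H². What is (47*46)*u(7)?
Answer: 105938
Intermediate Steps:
(47*46)*u(7) = (47*46)*7² = 2162*49 = 105938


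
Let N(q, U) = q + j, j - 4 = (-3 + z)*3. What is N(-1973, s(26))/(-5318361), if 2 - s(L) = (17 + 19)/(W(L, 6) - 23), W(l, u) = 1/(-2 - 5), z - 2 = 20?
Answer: 1912/5318361 ≈ 0.00035951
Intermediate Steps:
z = 22 (z = 2 + 20 = 22)
W(l, u) = -⅐ (W(l, u) = 1/(-7) = -⅐)
s(L) = 32/9 (s(L) = 2 - (17 + 19)/(-⅐ - 23) = 2 - 36/(-162/7) = 2 - 36*(-7)/162 = 2 - 1*(-14/9) = 2 + 14/9 = 32/9)
j = 61 (j = 4 + (-3 + 22)*3 = 4 + 19*3 = 4 + 57 = 61)
N(q, U) = 61 + q (N(q, U) = q + 61 = 61 + q)
N(-1973, s(26))/(-5318361) = (61 - 1973)/(-5318361) = -1912*(-1/5318361) = 1912/5318361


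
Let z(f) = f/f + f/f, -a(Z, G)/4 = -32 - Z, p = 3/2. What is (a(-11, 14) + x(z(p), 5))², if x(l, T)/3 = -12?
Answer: 2304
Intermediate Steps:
p = 3/2 (p = 3*(½) = 3/2 ≈ 1.5000)
a(Z, G) = 128 + 4*Z (a(Z, G) = -4*(-32 - Z) = 128 + 4*Z)
z(f) = 2 (z(f) = 1 + 1 = 2)
x(l, T) = -36 (x(l, T) = 3*(-12) = -36)
(a(-11, 14) + x(z(p), 5))² = ((128 + 4*(-11)) - 36)² = ((128 - 44) - 36)² = (84 - 36)² = 48² = 2304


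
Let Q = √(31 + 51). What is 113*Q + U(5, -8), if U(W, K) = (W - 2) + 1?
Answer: 4 + 113*√82 ≈ 1027.3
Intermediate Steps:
Q = √82 ≈ 9.0554
U(W, K) = -1 + W (U(W, K) = (-2 + W) + 1 = -1 + W)
113*Q + U(5, -8) = 113*√82 + (-1 + 5) = 113*√82 + 4 = 4 + 113*√82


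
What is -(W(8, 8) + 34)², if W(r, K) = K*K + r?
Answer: -11236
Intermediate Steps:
W(r, K) = r + K² (W(r, K) = K² + r = r + K²)
-(W(8, 8) + 34)² = -((8 + 8²) + 34)² = -((8 + 64) + 34)² = -(72 + 34)² = -1*106² = -1*11236 = -11236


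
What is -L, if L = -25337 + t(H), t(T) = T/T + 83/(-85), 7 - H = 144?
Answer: 2153643/85 ≈ 25337.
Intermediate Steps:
H = -137 (H = 7 - 1*144 = 7 - 144 = -137)
t(T) = 2/85 (t(T) = 1 + 83*(-1/85) = 1 - 83/85 = 2/85)
L = -2153643/85 (L = -25337 + 2/85 = -2153643/85 ≈ -25337.)
-L = -1*(-2153643/85) = 2153643/85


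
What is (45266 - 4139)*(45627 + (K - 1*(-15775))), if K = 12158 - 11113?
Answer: 2568257769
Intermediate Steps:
K = 1045
(45266 - 4139)*(45627 + (K - 1*(-15775))) = (45266 - 4139)*(45627 + (1045 - 1*(-15775))) = 41127*(45627 + (1045 + 15775)) = 41127*(45627 + 16820) = 41127*62447 = 2568257769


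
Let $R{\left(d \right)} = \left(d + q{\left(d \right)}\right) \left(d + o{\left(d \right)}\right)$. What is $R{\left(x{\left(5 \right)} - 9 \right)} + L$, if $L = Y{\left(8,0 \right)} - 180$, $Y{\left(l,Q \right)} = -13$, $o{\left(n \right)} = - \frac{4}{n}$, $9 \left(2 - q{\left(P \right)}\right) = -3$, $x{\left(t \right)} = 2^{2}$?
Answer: $- \frac{909}{5} \approx -181.8$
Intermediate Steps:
$x{\left(t \right)} = 4$
$q{\left(P \right)} = \frac{7}{3}$ ($q{\left(P \right)} = 2 - - \frac{1}{3} = 2 + \frac{1}{3} = \frac{7}{3}$)
$R{\left(d \right)} = \left(\frac{7}{3} + d\right) \left(d - \frac{4}{d}\right)$ ($R{\left(d \right)} = \left(d + \frac{7}{3}\right) \left(d - \frac{4}{d}\right) = \left(\frac{7}{3} + d\right) \left(d - \frac{4}{d}\right)$)
$L = -193$ ($L = -13 - 180 = -193$)
$R{\left(x{\left(5 \right)} - 9 \right)} + L = \left(-4 + \left(4 - 9\right)^{2} - \frac{28}{3 \left(4 - 9\right)} + \frac{7 \left(4 - 9\right)}{3}\right) - 193 = \left(-4 + \left(-5\right)^{2} - \frac{28}{3 \left(-5\right)} + \frac{7}{3} \left(-5\right)\right) - 193 = \left(-4 + 25 - - \frac{28}{15} - \frac{35}{3}\right) - 193 = \left(-4 + 25 + \frac{28}{15} - \frac{35}{3}\right) - 193 = \frac{56}{5} - 193 = - \frac{909}{5}$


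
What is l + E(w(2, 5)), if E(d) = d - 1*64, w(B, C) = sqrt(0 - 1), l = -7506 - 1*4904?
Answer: -12474 + I ≈ -12474.0 + 1.0*I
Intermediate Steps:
l = -12410 (l = -7506 - 4904 = -12410)
w(B, C) = I (w(B, C) = sqrt(-1) = I)
E(d) = -64 + d (E(d) = d - 64 = -64 + d)
l + E(w(2, 5)) = -12410 + (-64 + I) = -12474 + I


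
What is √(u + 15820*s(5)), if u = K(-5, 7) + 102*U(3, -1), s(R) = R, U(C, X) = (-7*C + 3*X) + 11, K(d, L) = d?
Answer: 3*√8641 ≈ 278.87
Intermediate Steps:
U(C, X) = 11 - 7*C + 3*X
u = -1331 (u = -5 + 102*(11 - 7*3 + 3*(-1)) = -5 + 102*(11 - 21 - 3) = -5 + 102*(-13) = -5 - 1326 = -1331)
√(u + 15820*s(5)) = √(-1331 + 15820*5) = √(-1331 + 79100) = √77769 = 3*√8641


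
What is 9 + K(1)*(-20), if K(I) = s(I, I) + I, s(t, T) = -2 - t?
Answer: 49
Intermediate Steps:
K(I) = -2 (K(I) = (-2 - I) + I = -2)
9 + K(1)*(-20) = 9 - 2*(-20) = 9 + 40 = 49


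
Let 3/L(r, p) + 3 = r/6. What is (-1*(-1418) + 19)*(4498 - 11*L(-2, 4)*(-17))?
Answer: 62217789/10 ≈ 6.2218e+6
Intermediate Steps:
L(r, p) = 3/(-3 + r/6)
(-1*(-1418) + 19)*(4498 - 11*L(-2, 4)*(-17)) = (-1*(-1418) + 19)*(4498 - 198/(-18 - 2)*(-17)) = (1418 + 19)*(4498 - 198/(-20)*(-17)) = 1437*(4498 - 198*(-1)/20*(-17)) = 1437*(4498 - 11*(-9/10)*(-17)) = 1437*(4498 + (99/10)*(-17)) = 1437*(4498 - 1683/10) = 1437*(43297/10) = 62217789/10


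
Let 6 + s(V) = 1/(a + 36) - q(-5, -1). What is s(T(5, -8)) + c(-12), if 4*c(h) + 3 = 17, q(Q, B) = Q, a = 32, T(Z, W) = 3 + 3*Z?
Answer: 171/68 ≈ 2.5147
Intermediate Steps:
c(h) = 7/2 (c(h) = -¾ + (¼)*17 = -¾ + 17/4 = 7/2)
s(V) = -67/68 (s(V) = -6 + (1/(32 + 36) - 1*(-5)) = -6 + (1/68 + 5) = -6 + 341/68 = -67/68)
s(T(5, -8)) + c(-12) = -67/68 + 7/2 = 171/68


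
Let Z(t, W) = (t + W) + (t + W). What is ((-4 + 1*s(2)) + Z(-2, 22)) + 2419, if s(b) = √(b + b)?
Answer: 2457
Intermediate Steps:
s(b) = √2*√b (s(b) = √(2*b) = √2*√b)
Z(t, W) = 2*W + 2*t (Z(t, W) = (W + t) + (W + t) = 2*W + 2*t)
((-4 + 1*s(2)) + Z(-2, 22)) + 2419 = ((-4 + 1*(√2*√2)) + (2*22 + 2*(-2))) + 2419 = ((-4 + 1*2) + (44 - 4)) + 2419 = ((-4 + 2) + 40) + 2419 = (-2 + 40) + 2419 = 38 + 2419 = 2457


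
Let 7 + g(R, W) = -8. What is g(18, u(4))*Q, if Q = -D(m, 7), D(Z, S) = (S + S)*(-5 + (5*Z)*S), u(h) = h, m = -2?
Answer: -15750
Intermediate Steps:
g(R, W) = -15 (g(R, W) = -7 - 8 = -15)
D(Z, S) = 2*S*(-5 + 5*S*Z) (D(Z, S) = (2*S)*(-5 + 5*S*Z) = 2*S*(-5 + 5*S*Z))
Q = 1050 (Q = -10*7*(-1 + 7*(-2)) = -10*7*(-1 - 14) = -10*7*(-15) = -1*(-1050) = 1050)
g(18, u(4))*Q = -15*1050 = -15750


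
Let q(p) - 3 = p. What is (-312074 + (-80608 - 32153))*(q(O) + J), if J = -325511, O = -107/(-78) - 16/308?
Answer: 830549502560035/6006 ≈ 1.3829e+11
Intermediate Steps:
O = 7927/6006 (O = -107*(-1/78) - 16*1/308 = 107/78 - 4/77 = 7927/6006 ≈ 1.3198)
q(p) = 3 + p
(-312074 + (-80608 - 32153))*(q(O) + J) = (-312074 + (-80608 - 32153))*((3 + 7927/6006) - 325511) = (-312074 - 112761)*(25945/6006 - 325511) = -424835*(-1954993121/6006) = 830549502560035/6006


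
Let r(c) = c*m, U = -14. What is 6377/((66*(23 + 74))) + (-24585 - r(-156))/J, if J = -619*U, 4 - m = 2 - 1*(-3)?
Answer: -25782200/13869933 ≈ -1.8589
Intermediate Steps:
m = -1 (m = 4 - (2 - 1*(-3)) = 4 - (2 + 3) = 4 - 1*5 = 4 - 5 = -1)
J = 8666 (J = -619*(-14) = 8666)
r(c) = -c (r(c) = c*(-1) = -c)
6377/((66*(23 + 74))) + (-24585 - r(-156))/J = 6377/((66*(23 + 74))) + (-24585 - (-1)*(-156))/8666 = 6377/((66*97)) + (-24585 - 1*156)*(1/8666) = 6377/6402 + (-24585 - 156)*(1/8666) = 6377*(1/6402) - 24741*1/8666 = 6377/6402 - 24741/8666 = -25782200/13869933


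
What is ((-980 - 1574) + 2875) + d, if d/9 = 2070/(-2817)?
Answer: 98403/313 ≈ 314.39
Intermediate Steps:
d = -2070/313 (d = 9*(2070/(-2817)) = 9*(2070*(-1/2817)) = 9*(-230/313) = -2070/313 ≈ -6.6134)
((-980 - 1574) + 2875) + d = ((-980 - 1574) + 2875) - 2070/313 = (-2554 + 2875) - 2070/313 = 321 - 2070/313 = 98403/313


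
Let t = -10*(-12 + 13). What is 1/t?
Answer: -1/10 ≈ -0.10000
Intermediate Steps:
t = -10 (t = -10*1 = -10)
1/t = 1/(-10) = -1/10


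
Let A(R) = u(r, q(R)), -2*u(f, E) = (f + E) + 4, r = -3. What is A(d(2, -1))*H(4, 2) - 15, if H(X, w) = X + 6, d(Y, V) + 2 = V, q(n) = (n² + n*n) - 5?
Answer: -85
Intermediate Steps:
q(n) = -5 + 2*n² (q(n) = (n² + n²) - 5 = 2*n² - 5 = -5 + 2*n²)
d(Y, V) = -2 + V
H(X, w) = 6 + X
u(f, E) = -2 - E/2 - f/2 (u(f, E) = -((f + E) + 4)/2 = -((E + f) + 4)/2 = -(4 + E + f)/2 = -2 - E/2 - f/2)
A(R) = 2 - R² (A(R) = -2 - (-5 + 2*R²)/2 - ½*(-3) = -2 + (5/2 - R²) + 3/2 = 2 - R²)
A(d(2, -1))*H(4, 2) - 15 = (2 - (-2 - 1)²)*(6 + 4) - 15 = (2 - 1*(-3)²)*10 - 15 = (2 - 1*9)*10 - 15 = (2 - 9)*10 - 15 = -7*10 - 15 = -70 - 15 = -85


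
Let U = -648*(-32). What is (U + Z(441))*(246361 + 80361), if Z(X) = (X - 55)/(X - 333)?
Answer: 182954028257/27 ≈ 6.7761e+9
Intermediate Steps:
U = 20736
Z(X) = (-55 + X)/(-333 + X)
(U + Z(441))*(246361 + 80361) = (20736 + (-55 + 441)/(-333 + 441))*(246361 + 80361) = (20736 + 386/108)*326722 = (20736 + (1/108)*386)*326722 = (20736 + 193/54)*326722 = (1119937/54)*326722 = 182954028257/27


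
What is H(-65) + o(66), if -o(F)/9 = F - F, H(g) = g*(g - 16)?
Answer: 5265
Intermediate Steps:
H(g) = g*(-16 + g)
o(F) = 0 (o(F) = -9*(F - F) = -9*0 = 0)
H(-65) + o(66) = -65*(-16 - 65) + 0 = -65*(-81) + 0 = 5265 + 0 = 5265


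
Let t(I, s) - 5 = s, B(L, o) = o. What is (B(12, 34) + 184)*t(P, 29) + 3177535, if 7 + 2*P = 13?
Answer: 3184947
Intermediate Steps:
P = 3 (P = -7/2 + (½)*13 = -7/2 + 13/2 = 3)
t(I, s) = 5 + s
(B(12, 34) + 184)*t(P, 29) + 3177535 = (34 + 184)*(5 + 29) + 3177535 = 218*34 + 3177535 = 7412 + 3177535 = 3184947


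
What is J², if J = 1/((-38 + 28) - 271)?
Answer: 1/78961 ≈ 1.2664e-5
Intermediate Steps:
J = -1/281 (J = 1/(-10 - 271) = 1/(-281) = -1/281 ≈ -0.0035587)
J² = (-1/281)² = 1/78961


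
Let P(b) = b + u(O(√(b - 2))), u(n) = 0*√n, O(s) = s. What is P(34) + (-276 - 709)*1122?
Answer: -1105136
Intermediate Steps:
u(n) = 0
P(b) = b (P(b) = b + 0 = b)
P(34) + (-276 - 709)*1122 = 34 + (-276 - 709)*1122 = 34 - 985*1122 = 34 - 1105170 = -1105136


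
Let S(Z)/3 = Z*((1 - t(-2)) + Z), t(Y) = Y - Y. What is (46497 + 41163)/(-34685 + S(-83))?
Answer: -87660/14267 ≈ -6.1442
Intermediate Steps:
t(Y) = 0
S(Z) = 3*Z*(1 + Z) (S(Z) = 3*(Z*((1 - 1*0) + Z)) = 3*(Z*((1 + 0) + Z)) = 3*(Z*(1 + Z)) = 3*Z*(1 + Z))
(46497 + 41163)/(-34685 + S(-83)) = (46497 + 41163)/(-34685 + 3*(-83)*(1 - 83)) = 87660/(-34685 + 3*(-83)*(-82)) = 87660/(-34685 + 20418) = 87660/(-14267) = 87660*(-1/14267) = -87660/14267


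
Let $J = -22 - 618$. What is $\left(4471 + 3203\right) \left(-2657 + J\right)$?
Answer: $-25301178$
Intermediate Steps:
$J = -640$ ($J = -22 - 618 = -640$)
$\left(4471 + 3203\right) \left(-2657 + J\right) = \left(4471 + 3203\right) \left(-2657 - 640\right) = 7674 \left(-3297\right) = -25301178$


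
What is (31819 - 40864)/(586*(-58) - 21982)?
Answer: 1809/11194 ≈ 0.16160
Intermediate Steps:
(31819 - 40864)/(586*(-58) - 21982) = -9045/(-33988 - 21982) = -9045/(-55970) = -9045*(-1/55970) = 1809/11194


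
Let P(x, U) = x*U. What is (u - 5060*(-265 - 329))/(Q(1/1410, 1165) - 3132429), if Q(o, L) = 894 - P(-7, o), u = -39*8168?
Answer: -3788794080/4415464343 ≈ -0.85807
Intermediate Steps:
u = -318552
P(x, U) = U*x
Q(o, L) = 894 + 7*o (Q(o, L) = 894 - o*(-7) = 894 - (-7)*o = 894 + 7*o)
(u - 5060*(-265 - 329))/(Q(1/1410, 1165) - 3132429) = (-318552 - 5060*(-265 - 329))/((894 + 7/1410) - 3132429) = (-318552 - 5060*(-594))/((894 + 7*(1/1410)) - 3132429) = (-318552 + 3005640)/((894 + 7/1410) - 3132429) = 2687088/(1260547/1410 - 3132429) = 2687088/(-4415464343/1410) = 2687088*(-1410/4415464343) = -3788794080/4415464343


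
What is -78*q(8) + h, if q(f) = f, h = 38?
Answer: -586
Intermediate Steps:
-78*q(8) + h = -78*8 + 38 = -624 + 38 = -586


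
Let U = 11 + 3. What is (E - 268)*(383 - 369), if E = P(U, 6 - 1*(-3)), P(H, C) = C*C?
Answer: -2618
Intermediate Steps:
U = 14
P(H, C) = C²
E = 81 (E = (6 - 1*(-3))² = (6 + 3)² = 9² = 81)
(E - 268)*(383 - 369) = (81 - 268)*(383 - 369) = -187*14 = -2618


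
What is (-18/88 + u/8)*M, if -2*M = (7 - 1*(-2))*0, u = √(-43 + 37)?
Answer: 0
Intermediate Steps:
u = I*√6 (u = √(-6) = I*√6 ≈ 2.4495*I)
M = 0 (M = -(7 - 1*(-2))*0/2 = -(7 + 2)*0/2 = -9*0/2 = -½*0 = 0)
(-18/88 + u/8)*M = (-18/88 + (I*√6)/8)*0 = (-18*1/88 + (I*√6)*(⅛))*0 = (-9/44 + I*√6/8)*0 = 0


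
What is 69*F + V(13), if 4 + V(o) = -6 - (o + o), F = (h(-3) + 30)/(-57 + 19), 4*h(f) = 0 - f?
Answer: -13959/152 ≈ -91.836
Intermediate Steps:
h(f) = -f/4 (h(f) = (0 - f)/4 = (-f)/4 = -f/4)
F = -123/152 (F = (-¼*(-3) + 30)/(-57 + 19) = (¾ + 30)/(-38) = (123/4)*(-1/38) = -123/152 ≈ -0.80921)
V(o) = -10 - 2*o (V(o) = -4 + (-6 - (o + o)) = -4 + (-6 - 2*o) = -10 - 2*o)
69*F + V(13) = 69*(-123/152) + (-10 - 2*13) = -8487/152 + (-10 - 26) = -8487/152 - 36 = -13959/152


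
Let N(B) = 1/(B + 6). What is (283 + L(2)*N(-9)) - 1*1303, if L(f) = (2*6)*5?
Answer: -1040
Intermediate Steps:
L(f) = 60 (L(f) = 12*5 = 60)
N(B) = 1/(6 + B)
(283 + L(2)*N(-9)) - 1*1303 = (283 + 60/(6 - 9)) - 1*1303 = (283 + 60/(-3)) - 1303 = (283 + 60*(-⅓)) - 1303 = (283 - 20) - 1303 = 263 - 1303 = -1040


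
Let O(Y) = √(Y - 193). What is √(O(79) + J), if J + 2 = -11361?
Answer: √(-11363 + I*√114) ≈ 0.0501 + 106.6*I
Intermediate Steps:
J = -11363 (J = -2 - 11361 = -11363)
O(Y) = √(-193 + Y)
√(O(79) + J) = √(√(-193 + 79) - 11363) = √(√(-114) - 11363) = √(I*√114 - 11363) = √(-11363 + I*√114)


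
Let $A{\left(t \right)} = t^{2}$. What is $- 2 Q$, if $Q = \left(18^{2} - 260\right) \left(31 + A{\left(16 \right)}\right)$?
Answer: $-36736$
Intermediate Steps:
$Q = 18368$ ($Q = \left(18^{2} - 260\right) \left(31 + 16^{2}\right) = \left(324 - 260\right) \left(31 + 256\right) = 64 \cdot 287 = 18368$)
$- 2 Q = \left(-2\right) 18368 = -36736$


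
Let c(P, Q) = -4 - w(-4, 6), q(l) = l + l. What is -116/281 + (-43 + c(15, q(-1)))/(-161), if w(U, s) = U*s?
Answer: -531/1967 ≈ -0.26995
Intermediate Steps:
q(l) = 2*l
c(P, Q) = 20 (c(P, Q) = -4 - (-4)*6 = -4 - 1*(-24) = -4 + 24 = 20)
-116/281 + (-43 + c(15, q(-1)))/(-161) = -116/281 + (-43 + 20)/(-161) = -116*1/281 - 23*(-1/161) = -116/281 + ⅐ = -531/1967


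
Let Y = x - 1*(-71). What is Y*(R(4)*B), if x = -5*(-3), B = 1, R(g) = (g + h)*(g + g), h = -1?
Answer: 2064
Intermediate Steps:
R(g) = 2*g*(-1 + g) (R(g) = (g - 1)*(g + g) = (-1 + g)*(2*g) = 2*g*(-1 + g))
x = 15
Y = 86 (Y = 15 - 1*(-71) = 15 + 71 = 86)
Y*(R(4)*B) = 86*((2*4*(-1 + 4))*1) = 86*((2*4*3)*1) = 86*(24*1) = 86*24 = 2064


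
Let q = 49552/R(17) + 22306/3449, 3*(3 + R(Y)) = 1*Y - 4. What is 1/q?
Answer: 3449/128200942 ≈ 2.6903e-5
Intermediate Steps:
R(Y) = -13/3 + Y/3 (R(Y) = -3 + (1*Y - 4)/3 = -3 + (Y - 4)/3 = -3 + (-4 + Y)/3 = -3 + (-4/3 + Y/3) = -13/3 + Y/3)
q = 128200942/3449 (q = 49552/(-13/3 + (1/3)*17) + 22306/3449 = 49552/(-13/3 + 17/3) + 22306*(1/3449) = 49552/(4/3) + 22306/3449 = 49552*(3/4) + 22306/3449 = 37164 + 22306/3449 = 128200942/3449 ≈ 37170.)
1/q = 1/(128200942/3449) = 3449/128200942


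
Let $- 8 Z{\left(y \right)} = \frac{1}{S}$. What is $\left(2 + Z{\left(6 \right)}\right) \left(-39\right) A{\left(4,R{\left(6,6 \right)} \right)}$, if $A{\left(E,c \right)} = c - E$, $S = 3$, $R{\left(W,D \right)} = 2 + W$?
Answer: $- \frac{611}{2} \approx -305.5$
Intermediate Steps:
$Z{\left(y \right)} = - \frac{1}{24}$ ($Z{\left(y \right)} = - \frac{1}{8 \cdot 3} = \left(- \frac{1}{8}\right) \frac{1}{3} = - \frac{1}{24}$)
$\left(2 + Z{\left(6 \right)}\right) \left(-39\right) A{\left(4,R{\left(6,6 \right)} \right)} = \left(2 - \frac{1}{24}\right) \left(-39\right) \left(\left(2 + 6\right) - 4\right) = \frac{47}{24} \left(-39\right) \left(8 - 4\right) = \left(- \frac{611}{8}\right) 4 = - \frac{611}{2}$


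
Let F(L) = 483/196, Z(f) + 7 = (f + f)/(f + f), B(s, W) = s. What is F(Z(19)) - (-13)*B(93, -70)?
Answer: 33921/28 ≈ 1211.5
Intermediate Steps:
Z(f) = -6 (Z(f) = -7 + (f + f)/(f + f) = -7 + (2*f)/((2*f)) = -7 + (2*f)*(1/(2*f)) = -7 + 1 = -6)
F(L) = 69/28 (F(L) = 483*(1/196) = 69/28)
F(Z(19)) - (-13)*B(93, -70) = 69/28 - (-13)*93 = 69/28 - 1*(-1209) = 69/28 + 1209 = 33921/28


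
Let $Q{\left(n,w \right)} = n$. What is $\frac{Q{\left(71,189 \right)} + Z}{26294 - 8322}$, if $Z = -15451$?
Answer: $- \frac{3845}{4493} \approx -0.85578$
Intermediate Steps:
$\frac{Q{\left(71,189 \right)} + Z}{26294 - 8322} = \frac{71 - 15451}{26294 - 8322} = - \frac{15380}{17972} = \left(-15380\right) \frac{1}{17972} = - \frac{3845}{4493}$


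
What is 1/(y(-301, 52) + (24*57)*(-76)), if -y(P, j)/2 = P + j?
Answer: -1/103470 ≈ -9.6646e-6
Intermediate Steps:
y(P, j) = -2*P - 2*j (y(P, j) = -2*(P + j) = -2*P - 2*j)
1/(y(-301, 52) + (24*57)*(-76)) = 1/((-2*(-301) - 2*52) + (24*57)*(-76)) = 1/((602 - 104) + 1368*(-76)) = 1/(498 - 103968) = 1/(-103470) = -1/103470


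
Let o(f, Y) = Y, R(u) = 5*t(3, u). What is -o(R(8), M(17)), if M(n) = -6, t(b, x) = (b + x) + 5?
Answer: 6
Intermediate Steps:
t(b, x) = 5 + b + x
R(u) = 40 + 5*u (R(u) = 5*(5 + 3 + u) = 5*(8 + u) = 40 + 5*u)
-o(R(8), M(17)) = -1*(-6) = 6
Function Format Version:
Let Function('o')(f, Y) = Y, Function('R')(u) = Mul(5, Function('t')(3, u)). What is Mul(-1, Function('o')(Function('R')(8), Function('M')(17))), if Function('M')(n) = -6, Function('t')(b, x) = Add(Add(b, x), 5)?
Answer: 6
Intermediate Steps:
Function('t')(b, x) = Add(5, b, x)
Function('R')(u) = Add(40, Mul(5, u)) (Function('R')(u) = Mul(5, Add(5, 3, u)) = Mul(5, Add(8, u)) = Add(40, Mul(5, u)))
Mul(-1, Function('o')(Function('R')(8), Function('M')(17))) = Mul(-1, -6) = 6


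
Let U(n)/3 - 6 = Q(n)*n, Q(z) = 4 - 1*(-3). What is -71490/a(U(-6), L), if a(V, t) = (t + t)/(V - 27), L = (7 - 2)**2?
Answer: 193023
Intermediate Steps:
Q(z) = 7 (Q(z) = 4 + 3 = 7)
L = 25 (L = 5**2 = 25)
U(n) = 18 + 21*n (U(n) = 18 + 3*(7*n) = 18 + 21*n)
a(V, t) = 2*t/(-27 + V) (a(V, t) = (2*t)/(-27 + V) = 2*t/(-27 + V))
-71490/a(U(-6), L) = -71490/(2*25/(-27 + (18 + 21*(-6)))) = -71490/(2*25/(-27 + (18 - 126))) = -71490/(2*25/(-27 - 108)) = -71490/(2*25/(-135)) = -71490/(2*25*(-1/135)) = -71490/(-10/27) = -71490*(-27/10) = 193023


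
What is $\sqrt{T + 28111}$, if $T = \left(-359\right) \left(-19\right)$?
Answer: $2 \sqrt{8733} \approx 186.9$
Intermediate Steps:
$T = 6821$
$\sqrt{T + 28111} = \sqrt{6821 + 28111} = \sqrt{34932} = 2 \sqrt{8733}$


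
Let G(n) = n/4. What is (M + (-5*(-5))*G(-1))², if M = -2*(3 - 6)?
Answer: 1/16 ≈ 0.062500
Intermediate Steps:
G(n) = n/4 (G(n) = n*(¼) = n/4)
M = 6 (M = -2*(-3) = 6)
(M + (-5*(-5))*G(-1))² = (6 + (-5*(-5))*((¼)*(-1)))² = (6 + 25*(-¼))² = (6 - 25/4)² = (-¼)² = 1/16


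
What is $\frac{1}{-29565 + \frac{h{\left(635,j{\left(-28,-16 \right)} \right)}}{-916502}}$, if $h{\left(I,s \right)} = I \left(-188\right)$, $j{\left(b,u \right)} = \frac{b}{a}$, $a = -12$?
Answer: $- \frac{458251}{13548131125} \approx -3.3824 \cdot 10^{-5}$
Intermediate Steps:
$j{\left(b,u \right)} = - \frac{b}{12}$ ($j{\left(b,u \right)} = \frac{b}{-12} = b \left(- \frac{1}{12}\right) = - \frac{b}{12}$)
$h{\left(I,s \right)} = - 188 I$
$\frac{1}{-29565 + \frac{h{\left(635,j{\left(-28,-16 \right)} \right)}}{-916502}} = \frac{1}{-29565 + \frac{\left(-188\right) 635}{-916502}} = \frac{1}{-29565 - - \frac{59690}{458251}} = \frac{1}{-29565 + \frac{59690}{458251}} = \frac{1}{- \frac{13548131125}{458251}} = - \frac{458251}{13548131125}$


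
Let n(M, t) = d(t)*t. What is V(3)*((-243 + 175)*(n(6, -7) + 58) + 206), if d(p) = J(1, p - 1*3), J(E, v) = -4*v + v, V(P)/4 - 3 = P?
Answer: 253008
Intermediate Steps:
V(P) = 12 + 4*P
J(E, v) = -3*v
d(p) = 9 - 3*p (d(p) = -3*(p - 1*3) = -3*(p - 3) = -3*(-3 + p) = 9 - 3*p)
n(M, t) = t*(9 - 3*t) (n(M, t) = (9 - 3*t)*t = t*(9 - 3*t))
V(3)*((-243 + 175)*(n(6, -7) + 58) + 206) = (12 + 4*3)*((-243 + 175)*(3*(-7)*(3 - 1*(-7)) + 58) + 206) = (12 + 12)*(-68*(3*(-7)*(3 + 7) + 58) + 206) = 24*(-68*(3*(-7)*10 + 58) + 206) = 24*(-68*(-210 + 58) + 206) = 24*(-68*(-152) + 206) = 24*(10336 + 206) = 24*10542 = 253008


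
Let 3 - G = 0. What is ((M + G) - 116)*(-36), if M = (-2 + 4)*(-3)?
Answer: 4284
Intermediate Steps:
G = 3 (G = 3 - 1*0 = 3 + 0 = 3)
M = -6 (M = 2*(-3) = -6)
((M + G) - 116)*(-36) = ((-6 + 3) - 116)*(-36) = (-3 - 116)*(-36) = -119*(-36) = 4284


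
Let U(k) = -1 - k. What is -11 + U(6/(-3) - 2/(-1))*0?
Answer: -11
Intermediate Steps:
-11 + U(6/(-3) - 2/(-1))*0 = -11 + (-1 - (6/(-3) - 2/(-1)))*0 = -11 + (-1 - (6*(-⅓) - 2*(-1)))*0 = -11 + (-1 - (-2 + 2))*0 = -11 + (-1 - 1*0)*0 = -11 + (-1 + 0)*0 = -11 - 1*0 = -11 + 0 = -11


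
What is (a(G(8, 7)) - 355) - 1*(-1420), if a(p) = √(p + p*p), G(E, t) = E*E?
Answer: 1065 + 8*√65 ≈ 1129.5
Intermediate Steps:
G(E, t) = E²
a(p) = √(p + p²)
(a(G(8, 7)) - 355) - 1*(-1420) = (√(8²*(1 + 8²)) - 355) - 1*(-1420) = (√(64*(1 + 64)) - 355) + 1420 = (√(64*65) - 355) + 1420 = (√4160 - 355) + 1420 = (8*√65 - 355) + 1420 = (-355 + 8*√65) + 1420 = 1065 + 8*√65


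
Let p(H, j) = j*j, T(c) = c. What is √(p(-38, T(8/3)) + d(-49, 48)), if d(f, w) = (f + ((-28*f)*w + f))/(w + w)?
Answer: √99661/12 ≈ 26.308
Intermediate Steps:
d(f, w) = (2*f - 28*f*w)/(2*w) (d(f, w) = (f + (-28*f*w + f))/((2*w)) = (f + (f - 28*f*w))*(1/(2*w)) = (2*f - 28*f*w)*(1/(2*w)) = (2*f - 28*f*w)/(2*w))
p(H, j) = j²
√(p(-38, T(8/3)) + d(-49, 48)) = √((8/3)² + (-14*(-49) - 49/48)) = √((8*(⅓))² + (686 - 49*1/48)) = √((8/3)² + (686 - 49/48)) = √(64/9 + 32879/48) = √(99661/144) = √99661/12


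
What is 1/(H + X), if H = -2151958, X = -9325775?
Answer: -1/11477733 ≈ -8.7125e-8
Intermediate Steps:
1/(H + X) = 1/(-2151958 - 9325775) = 1/(-11477733) = -1/11477733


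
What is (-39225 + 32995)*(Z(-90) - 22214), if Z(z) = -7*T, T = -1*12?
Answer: 137869900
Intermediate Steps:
T = -12
Z(z) = 84 (Z(z) = -7*(-12) = 84)
(-39225 + 32995)*(Z(-90) - 22214) = (-39225 + 32995)*(84 - 22214) = -6230*(-22130) = 137869900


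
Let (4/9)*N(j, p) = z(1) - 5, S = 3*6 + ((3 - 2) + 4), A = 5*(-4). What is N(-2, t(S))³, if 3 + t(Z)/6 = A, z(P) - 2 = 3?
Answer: 0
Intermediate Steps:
z(P) = 5 (z(P) = 2 + 3 = 5)
A = -20
S = 23 (S = 18 + (1 + 4) = 18 + 5 = 23)
t(Z) = -138 (t(Z) = -18 + 6*(-20) = -18 - 120 = -138)
N(j, p) = 0 (N(j, p) = 9*(5 - 5)/4 = (9/4)*0 = 0)
N(-2, t(S))³ = 0³ = 0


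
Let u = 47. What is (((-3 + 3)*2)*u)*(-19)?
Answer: 0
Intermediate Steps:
(((-3 + 3)*2)*u)*(-19) = (((-3 + 3)*2)*47)*(-19) = ((0*2)*47)*(-19) = (0*47)*(-19) = 0*(-19) = 0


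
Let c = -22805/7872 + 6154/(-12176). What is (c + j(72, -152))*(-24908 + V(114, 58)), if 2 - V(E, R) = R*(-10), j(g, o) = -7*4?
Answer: 2288090776687/2995296 ≈ 7.6390e+5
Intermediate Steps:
j(g, o) = -28
V(E, R) = 2 + 10*R (V(E, R) = 2 - R*(-10) = 2 - (-10)*R = 2 + 10*R)
c = -20382373/5990592 (c = -22805*1/7872 + 6154*(-1/12176) = -22805/7872 - 3077/6088 = -20382373/5990592 ≈ -3.4024)
(c + j(72, -152))*(-24908 + V(114, 58)) = (-20382373/5990592 - 28)*(-24908 + (2 + 10*58)) = -188118949*(-24908 + (2 + 580))/5990592 = -188118949*(-24908 + 582)/5990592 = -188118949/5990592*(-24326) = 2288090776687/2995296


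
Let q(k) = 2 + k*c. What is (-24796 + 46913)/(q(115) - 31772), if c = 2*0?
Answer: -22117/31770 ≈ -0.69616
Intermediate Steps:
c = 0
q(k) = 2 (q(k) = 2 + k*0 = 2 + 0 = 2)
(-24796 + 46913)/(q(115) - 31772) = (-24796 + 46913)/(2 - 31772) = 22117/(-31770) = 22117*(-1/31770) = -22117/31770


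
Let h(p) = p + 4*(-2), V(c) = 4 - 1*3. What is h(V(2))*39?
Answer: -273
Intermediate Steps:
V(c) = 1 (V(c) = 4 - 3 = 1)
h(p) = -8 + p (h(p) = p - 8 = -8 + p)
h(V(2))*39 = (-8 + 1)*39 = -7*39 = -273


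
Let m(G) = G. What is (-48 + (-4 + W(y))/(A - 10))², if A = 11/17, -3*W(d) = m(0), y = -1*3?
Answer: 57214096/25281 ≈ 2263.1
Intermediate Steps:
y = -3
W(d) = 0 (W(d) = -⅓*0 = 0)
A = 11/17 (A = 11*(1/17) = 11/17 ≈ 0.64706)
(-48 + (-4 + W(y))/(A - 10))² = (-48 + (-4 + 0)/(11/17 - 10))² = (-48 - 4/(-159/17))² = (-48 - 4*(-17/159))² = (-48 + 68/159)² = (-7564/159)² = 57214096/25281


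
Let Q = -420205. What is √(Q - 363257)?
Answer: I*√783462 ≈ 885.13*I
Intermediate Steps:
√(Q - 363257) = √(-420205 - 363257) = √(-783462) = I*√783462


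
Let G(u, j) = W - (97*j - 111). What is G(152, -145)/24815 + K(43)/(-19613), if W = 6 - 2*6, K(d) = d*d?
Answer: 46406655/97339319 ≈ 0.47675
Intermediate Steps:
K(d) = d²
W = -6 (W = 6 - 12 = -6)
G(u, j) = 105 - 97*j (G(u, j) = -6 - (97*j - 111) = -6 - (-111 + 97*j) = -6 + (111 - 97*j) = 105 - 97*j)
G(152, -145)/24815 + K(43)/(-19613) = (105 - 97*(-145))/24815 + 43²/(-19613) = (105 + 14065)*(1/24815) + 1849*(-1/19613) = 14170*(1/24815) - 1849/19613 = 2834/4963 - 1849/19613 = 46406655/97339319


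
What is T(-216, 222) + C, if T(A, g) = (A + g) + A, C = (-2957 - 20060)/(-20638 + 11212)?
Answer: -1956443/9426 ≈ -207.56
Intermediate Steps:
C = 23017/9426 (C = -23017/(-9426) = -23017*(-1/9426) = 23017/9426 ≈ 2.4419)
T(A, g) = g + 2*A
T(-216, 222) + C = (222 + 2*(-216)) + 23017/9426 = (222 - 432) + 23017/9426 = -210 + 23017/9426 = -1956443/9426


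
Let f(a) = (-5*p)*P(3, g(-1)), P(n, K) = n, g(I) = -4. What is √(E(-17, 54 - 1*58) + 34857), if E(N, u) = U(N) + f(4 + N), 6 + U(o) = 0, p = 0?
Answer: √34851 ≈ 186.68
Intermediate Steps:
U(o) = -6 (U(o) = -6 + 0 = -6)
f(a) = 0 (f(a) = -5*0*3 = 0*3 = 0)
E(N, u) = -6 (E(N, u) = -6 + 0 = -6)
√(E(-17, 54 - 1*58) + 34857) = √(-6 + 34857) = √34851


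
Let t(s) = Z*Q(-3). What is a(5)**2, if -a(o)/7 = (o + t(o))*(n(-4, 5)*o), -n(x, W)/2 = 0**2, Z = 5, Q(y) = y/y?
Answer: 0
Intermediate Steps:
Q(y) = 1
n(x, W) = 0 (n(x, W) = -2*0**2 = -2*0 = 0)
t(s) = 5 (t(s) = 5*1 = 5)
a(o) = 0 (a(o) = -7*(o + 5)*0*o = -7*(5 + o)*0 = -7*0 = 0)
a(5)**2 = 0**2 = 0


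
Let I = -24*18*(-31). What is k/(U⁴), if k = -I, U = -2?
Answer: -837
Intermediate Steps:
I = 13392 (I = -432*(-31) = 13392)
k = -13392 (k = -1*13392 = -13392)
k/(U⁴) = -13392/((-2)⁴) = -13392/16 = -13392*1/16 = -837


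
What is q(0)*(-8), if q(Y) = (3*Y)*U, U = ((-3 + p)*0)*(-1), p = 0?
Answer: 0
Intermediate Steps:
U = 0 (U = ((-3 + 0)*0)*(-1) = -3*0*(-1) = 0*(-1) = 0)
q(Y) = 0 (q(Y) = (3*Y)*0 = 0)
q(0)*(-8) = 0*(-8) = 0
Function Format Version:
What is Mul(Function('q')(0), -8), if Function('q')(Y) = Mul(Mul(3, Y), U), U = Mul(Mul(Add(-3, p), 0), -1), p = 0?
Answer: 0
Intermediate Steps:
U = 0 (U = Mul(Mul(Add(-3, 0), 0), -1) = Mul(Mul(-3, 0), -1) = Mul(0, -1) = 0)
Function('q')(Y) = 0 (Function('q')(Y) = Mul(Mul(3, Y), 0) = 0)
Mul(Function('q')(0), -8) = Mul(0, -8) = 0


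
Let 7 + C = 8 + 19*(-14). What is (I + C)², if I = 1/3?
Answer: 630436/9 ≈ 70049.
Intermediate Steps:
I = ⅓ ≈ 0.33333
C = -265 (C = -7 + (8 + 19*(-14)) = -7 + (8 - 266) = -7 - 258 = -265)
(I + C)² = (⅓ - 265)² = (-794/3)² = 630436/9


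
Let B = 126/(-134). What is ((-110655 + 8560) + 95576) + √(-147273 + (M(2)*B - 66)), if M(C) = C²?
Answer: -6519 + 3*I*√73491295/67 ≈ -6519.0 + 383.85*I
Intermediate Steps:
B = -63/67 (B = 126*(-1/134) = -63/67 ≈ -0.94030)
((-110655 + 8560) + 95576) + √(-147273 + (M(2)*B - 66)) = ((-110655 + 8560) + 95576) + √(-147273 + (2²*(-63/67) - 66)) = (-102095 + 95576) + √(-147273 + (4*(-63/67) - 66)) = -6519 + √(-147273 + (-252/67 - 66)) = -6519 + √(-147273 - 4674/67) = -6519 + √(-9871965/67) = -6519 + 3*I*√73491295/67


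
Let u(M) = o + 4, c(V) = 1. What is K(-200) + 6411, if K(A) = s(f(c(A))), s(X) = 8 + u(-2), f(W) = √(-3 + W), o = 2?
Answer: 6425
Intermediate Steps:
u(M) = 6 (u(M) = 2 + 4 = 6)
s(X) = 14 (s(X) = 8 + 6 = 14)
K(A) = 14
K(-200) + 6411 = 14 + 6411 = 6425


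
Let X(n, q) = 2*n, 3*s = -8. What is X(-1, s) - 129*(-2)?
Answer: 256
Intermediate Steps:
s = -8/3 (s = (⅓)*(-8) = -8/3 ≈ -2.6667)
X(-1, s) - 129*(-2) = 2*(-1) - 129*(-2) = -2 + 258 = 256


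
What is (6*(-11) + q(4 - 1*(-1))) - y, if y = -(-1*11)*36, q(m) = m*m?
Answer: -437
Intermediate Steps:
q(m) = m**2
y = 396 (y = -(-11)*36 = -1*(-396) = 396)
(6*(-11) + q(4 - 1*(-1))) - y = (6*(-11) + (4 - 1*(-1))**2) - 1*396 = (-66 + (4 + 1)**2) - 396 = (-66 + 5**2) - 396 = (-66 + 25) - 396 = -41 - 396 = -437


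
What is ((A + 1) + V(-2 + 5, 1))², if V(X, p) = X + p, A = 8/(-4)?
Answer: 9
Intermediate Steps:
A = -2 (A = 8*(-¼) = -2)
((A + 1) + V(-2 + 5, 1))² = ((-2 + 1) + ((-2 + 5) + 1))² = (-1 + (3 + 1))² = (-1 + 4)² = 3² = 9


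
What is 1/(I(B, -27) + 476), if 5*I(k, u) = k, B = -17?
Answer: 5/2363 ≈ 0.0021160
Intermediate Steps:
I(k, u) = k/5
1/(I(B, -27) + 476) = 1/((1/5)*(-17) + 476) = 1/(-17/5 + 476) = 1/(2363/5) = 5/2363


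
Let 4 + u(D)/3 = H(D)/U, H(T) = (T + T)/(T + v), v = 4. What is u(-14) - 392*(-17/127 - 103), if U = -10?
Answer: 128319633/3175 ≈ 40416.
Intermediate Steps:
H(T) = 2*T/(4 + T) (H(T) = (T + T)/(T + 4) = (2*T)/(4 + T) = 2*T/(4 + T))
u(D) = -12 - 3*D/(5*(4 + D)) (u(D) = -12 + 3*((2*D/(4 + D))/(-10)) = -12 + 3*((2*D/(4 + D))*(-⅒)) = -12 + 3*(-D/(5*(4 + D))) = -12 - 3*D/(5*(4 + D)))
u(-14) - 392*(-17/127 - 103) = 3*(-80 - 21*(-14))/(5*(4 - 14)) - 392*(-17/127 - 103) = (⅗)*(-80 + 294)/(-10) - 392*(-17*1/127 - 103) = (⅗)*(-⅒)*214 - 392*(-17/127 - 103) = -321/25 - 392*(-13098/127) = -321/25 + 5134416/127 = 128319633/3175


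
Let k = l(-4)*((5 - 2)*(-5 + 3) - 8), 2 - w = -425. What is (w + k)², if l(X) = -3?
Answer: 219961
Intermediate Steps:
w = 427 (w = 2 - 1*(-425) = 2 + 425 = 427)
k = 42 (k = -3*((5 - 2)*(-5 + 3) - 8) = -3*(3*(-2) - 8) = -3*(-6 - 8) = -3*(-14) = 42)
(w + k)² = (427 + 42)² = 469² = 219961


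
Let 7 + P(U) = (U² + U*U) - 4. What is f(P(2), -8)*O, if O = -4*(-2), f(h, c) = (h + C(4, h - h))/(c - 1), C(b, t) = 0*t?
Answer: 8/3 ≈ 2.6667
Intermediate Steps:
P(U) = -11 + 2*U² (P(U) = -7 + ((U² + U*U) - 4) = -7 + ((U² + U²) - 4) = -7 + (2*U² - 4) = -7 + (-4 + 2*U²) = -11 + 2*U²)
C(b, t) = 0
f(h, c) = h/(-1 + c) (f(h, c) = (h + 0)/(c - 1) = h/(-1 + c))
O = 8
f(P(2), -8)*O = ((-11 + 2*2²)/(-1 - 8))*8 = ((-11 + 2*4)/(-9))*8 = ((-11 + 8)*(-⅑))*8 = -3*(-⅑)*8 = (⅓)*8 = 8/3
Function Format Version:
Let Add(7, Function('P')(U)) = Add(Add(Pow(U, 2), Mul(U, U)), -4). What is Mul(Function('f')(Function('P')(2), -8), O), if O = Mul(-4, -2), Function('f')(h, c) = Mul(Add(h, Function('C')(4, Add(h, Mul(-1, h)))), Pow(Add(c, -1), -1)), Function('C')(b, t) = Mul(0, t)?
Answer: Rational(8, 3) ≈ 2.6667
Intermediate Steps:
Function('P')(U) = Add(-11, Mul(2, Pow(U, 2))) (Function('P')(U) = Add(-7, Add(Add(Pow(U, 2), Mul(U, U)), -4)) = Add(-7, Add(Add(Pow(U, 2), Pow(U, 2)), -4)) = Add(-7, Add(Mul(2, Pow(U, 2)), -4)) = Add(-7, Add(-4, Mul(2, Pow(U, 2)))) = Add(-11, Mul(2, Pow(U, 2))))
Function('C')(b, t) = 0
Function('f')(h, c) = Mul(h, Pow(Add(-1, c), -1)) (Function('f')(h, c) = Mul(Add(h, 0), Pow(Add(c, -1), -1)) = Mul(h, Pow(Add(-1, c), -1)))
O = 8
Mul(Function('f')(Function('P')(2), -8), O) = Mul(Mul(Add(-11, Mul(2, Pow(2, 2))), Pow(Add(-1, -8), -1)), 8) = Mul(Mul(Add(-11, Mul(2, 4)), Pow(-9, -1)), 8) = Mul(Mul(Add(-11, 8), Rational(-1, 9)), 8) = Mul(Mul(-3, Rational(-1, 9)), 8) = Mul(Rational(1, 3), 8) = Rational(8, 3)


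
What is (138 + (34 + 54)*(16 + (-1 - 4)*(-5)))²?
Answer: 14032516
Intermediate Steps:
(138 + (34 + 54)*(16 + (-1 - 4)*(-5)))² = (138 + 88*(16 - 5*(-5)))² = (138 + 88*(16 + 25))² = (138 + 88*41)² = (138 + 3608)² = 3746² = 14032516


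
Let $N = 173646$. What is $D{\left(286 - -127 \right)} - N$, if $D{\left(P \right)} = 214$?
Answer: $-173432$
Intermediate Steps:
$D{\left(286 - -127 \right)} - N = 214 - 173646 = -173432$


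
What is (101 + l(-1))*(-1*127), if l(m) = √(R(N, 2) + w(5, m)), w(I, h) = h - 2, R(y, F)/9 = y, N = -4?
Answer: -12827 - 127*I*√39 ≈ -12827.0 - 793.11*I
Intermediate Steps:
R(y, F) = 9*y
w(I, h) = -2 + h
l(m) = √(-38 + m) (l(m) = √(9*(-4) + (-2 + m)) = √(-36 + (-2 + m)) = √(-38 + m))
(101 + l(-1))*(-1*127) = (101 + √(-38 - 1))*(-1*127) = (101 + √(-39))*(-127) = (101 + I*√39)*(-127) = -12827 - 127*I*√39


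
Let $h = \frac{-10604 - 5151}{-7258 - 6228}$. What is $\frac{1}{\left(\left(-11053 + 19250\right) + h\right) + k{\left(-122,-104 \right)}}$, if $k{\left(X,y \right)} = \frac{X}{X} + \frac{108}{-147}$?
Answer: $\frac{660814}{5417639671} \approx 0.00012197$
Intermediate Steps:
$k{\left(X,y \right)} = \frac{13}{49}$ ($k{\left(X,y \right)} = 1 + 108 \left(- \frac{1}{147}\right) = 1 - \frac{36}{49} = \frac{13}{49}$)
$h = \frac{15755}{13486}$ ($h = - \frac{15755}{-13486} = \left(-15755\right) \left(- \frac{1}{13486}\right) = \frac{15755}{13486} \approx 1.1682$)
$\frac{1}{\left(\left(-11053 + 19250\right) + h\right) + k{\left(-122,-104 \right)}} = \frac{1}{\left(\left(-11053 + 19250\right) + \frac{15755}{13486}\right) + \frac{13}{49}} = \frac{1}{\left(8197 + \frac{15755}{13486}\right) + \frac{13}{49}} = \frac{1}{\frac{110560497}{13486} + \frac{13}{49}} = \frac{1}{\frac{5417639671}{660814}} = \frac{660814}{5417639671}$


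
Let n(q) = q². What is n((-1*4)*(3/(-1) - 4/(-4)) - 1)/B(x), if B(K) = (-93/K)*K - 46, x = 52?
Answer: -49/139 ≈ -0.35252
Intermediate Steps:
B(K) = -139 (B(K) = -93 - 46 = -139)
n((-1*4)*(3/(-1) - 4/(-4)) - 1)/B(x) = ((-1*4)*(3/(-1) - 4/(-4)) - 1)²/(-139) = (-4*(3*(-1) - 4*(-¼)) - 1)²*(-1/139) = (-4*(-3 + 1) - 1)²*(-1/139) = (-4*(-2) - 1)²*(-1/139) = (8 - 1)²*(-1/139) = 7²*(-1/139) = 49*(-1/139) = -49/139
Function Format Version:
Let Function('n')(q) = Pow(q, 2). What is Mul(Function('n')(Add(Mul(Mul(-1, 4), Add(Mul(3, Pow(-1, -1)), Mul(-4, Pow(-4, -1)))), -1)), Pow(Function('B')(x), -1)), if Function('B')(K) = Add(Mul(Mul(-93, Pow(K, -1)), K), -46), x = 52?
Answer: Rational(-49, 139) ≈ -0.35252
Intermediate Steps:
Function('B')(K) = -139 (Function('B')(K) = Add(-93, -46) = -139)
Mul(Function('n')(Add(Mul(Mul(-1, 4), Add(Mul(3, Pow(-1, -1)), Mul(-4, Pow(-4, -1)))), -1)), Pow(Function('B')(x), -1)) = Mul(Pow(Add(Mul(Mul(-1, 4), Add(Mul(3, Pow(-1, -1)), Mul(-4, Pow(-4, -1)))), -1), 2), Pow(-139, -1)) = Mul(Pow(Add(Mul(-4, Add(Mul(3, -1), Mul(-4, Rational(-1, 4)))), -1), 2), Rational(-1, 139)) = Mul(Pow(Add(Mul(-4, Add(-3, 1)), -1), 2), Rational(-1, 139)) = Mul(Pow(Add(Mul(-4, -2), -1), 2), Rational(-1, 139)) = Mul(Pow(Add(8, -1), 2), Rational(-1, 139)) = Mul(Pow(7, 2), Rational(-1, 139)) = Mul(49, Rational(-1, 139)) = Rational(-49, 139)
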